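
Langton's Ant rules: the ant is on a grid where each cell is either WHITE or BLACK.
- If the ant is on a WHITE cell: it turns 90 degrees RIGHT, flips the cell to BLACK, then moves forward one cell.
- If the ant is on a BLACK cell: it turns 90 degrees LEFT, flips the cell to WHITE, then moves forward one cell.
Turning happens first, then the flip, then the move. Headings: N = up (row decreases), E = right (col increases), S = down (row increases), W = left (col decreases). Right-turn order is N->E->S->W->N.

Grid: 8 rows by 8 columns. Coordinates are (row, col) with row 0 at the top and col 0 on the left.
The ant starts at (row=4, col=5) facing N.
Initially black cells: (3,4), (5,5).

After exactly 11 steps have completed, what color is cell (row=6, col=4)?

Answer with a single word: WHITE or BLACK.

Answer: BLACK

Derivation:
Step 1: on WHITE (4,5): turn R to E, flip to black, move to (4,6). |black|=3
Step 2: on WHITE (4,6): turn R to S, flip to black, move to (5,6). |black|=4
Step 3: on WHITE (5,6): turn R to W, flip to black, move to (5,5). |black|=5
Step 4: on BLACK (5,5): turn L to S, flip to white, move to (6,5). |black|=4
Step 5: on WHITE (6,5): turn R to W, flip to black, move to (6,4). |black|=5
Step 6: on WHITE (6,4): turn R to N, flip to black, move to (5,4). |black|=6
Step 7: on WHITE (5,4): turn R to E, flip to black, move to (5,5). |black|=7
Step 8: on WHITE (5,5): turn R to S, flip to black, move to (6,5). |black|=8
Step 9: on BLACK (6,5): turn L to E, flip to white, move to (6,6). |black|=7
Step 10: on WHITE (6,6): turn R to S, flip to black, move to (7,6). |black|=8
Step 11: on WHITE (7,6): turn R to W, flip to black, move to (7,5). |black|=9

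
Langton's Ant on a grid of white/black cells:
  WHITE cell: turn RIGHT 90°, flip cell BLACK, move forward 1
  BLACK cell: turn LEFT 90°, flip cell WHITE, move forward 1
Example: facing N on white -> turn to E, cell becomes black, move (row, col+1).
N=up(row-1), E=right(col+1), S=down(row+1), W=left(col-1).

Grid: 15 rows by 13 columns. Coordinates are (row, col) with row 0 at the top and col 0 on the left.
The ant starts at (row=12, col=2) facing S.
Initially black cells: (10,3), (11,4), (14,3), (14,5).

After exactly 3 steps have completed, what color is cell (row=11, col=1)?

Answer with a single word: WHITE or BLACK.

Step 1: on WHITE (12,2): turn R to W, flip to black, move to (12,1). |black|=5
Step 2: on WHITE (12,1): turn R to N, flip to black, move to (11,1). |black|=6
Step 3: on WHITE (11,1): turn R to E, flip to black, move to (11,2). |black|=7

Answer: BLACK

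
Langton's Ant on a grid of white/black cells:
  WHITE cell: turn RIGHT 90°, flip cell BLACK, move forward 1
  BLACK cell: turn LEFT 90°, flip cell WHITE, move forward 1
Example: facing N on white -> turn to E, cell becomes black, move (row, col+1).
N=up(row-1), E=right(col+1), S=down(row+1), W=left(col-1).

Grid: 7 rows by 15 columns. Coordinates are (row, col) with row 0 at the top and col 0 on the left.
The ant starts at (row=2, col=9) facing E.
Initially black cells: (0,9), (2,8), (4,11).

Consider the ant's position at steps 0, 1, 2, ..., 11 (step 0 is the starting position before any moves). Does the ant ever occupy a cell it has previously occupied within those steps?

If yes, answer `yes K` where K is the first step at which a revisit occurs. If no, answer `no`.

Answer: yes 7

Derivation:
Step 1: on WHITE (2,9): turn R to S, flip to black, move to (3,9). |black|=4 — new cell
Step 2: on WHITE (3,9): turn R to W, flip to black, move to (3,8). |black|=5 — new cell
Step 3: on WHITE (3,8): turn R to N, flip to black, move to (2,8). |black|=6 — new cell
Step 4: on BLACK (2,8): turn L to W, flip to white, move to (2,7). |black|=5 — new cell
Step 5: on WHITE (2,7): turn R to N, flip to black, move to (1,7). |black|=6 — new cell
Step 6: on WHITE (1,7): turn R to E, flip to black, move to (1,8). |black|=7 — new cell
Step 7: on WHITE (1,8): turn R to S, flip to black, move to (2,8). |black|=8 — REVISIT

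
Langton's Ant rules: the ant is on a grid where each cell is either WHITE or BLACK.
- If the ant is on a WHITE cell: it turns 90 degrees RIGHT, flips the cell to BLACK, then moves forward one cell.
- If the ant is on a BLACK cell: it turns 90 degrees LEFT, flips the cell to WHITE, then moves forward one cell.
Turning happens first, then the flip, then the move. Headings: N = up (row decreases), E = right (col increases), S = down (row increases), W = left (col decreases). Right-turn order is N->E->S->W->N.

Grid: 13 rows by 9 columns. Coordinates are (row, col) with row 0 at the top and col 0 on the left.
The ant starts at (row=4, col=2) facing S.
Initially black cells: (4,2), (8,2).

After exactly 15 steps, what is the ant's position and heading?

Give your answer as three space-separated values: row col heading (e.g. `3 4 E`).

Answer: 3 2 W

Derivation:
Step 1: on BLACK (4,2): turn L to E, flip to white, move to (4,3). |black|=1
Step 2: on WHITE (4,3): turn R to S, flip to black, move to (5,3). |black|=2
Step 3: on WHITE (5,3): turn R to W, flip to black, move to (5,2). |black|=3
Step 4: on WHITE (5,2): turn R to N, flip to black, move to (4,2). |black|=4
Step 5: on WHITE (4,2): turn R to E, flip to black, move to (4,3). |black|=5
Step 6: on BLACK (4,3): turn L to N, flip to white, move to (3,3). |black|=4
Step 7: on WHITE (3,3): turn R to E, flip to black, move to (3,4). |black|=5
Step 8: on WHITE (3,4): turn R to S, flip to black, move to (4,4). |black|=6
Step 9: on WHITE (4,4): turn R to W, flip to black, move to (4,3). |black|=7
Step 10: on WHITE (4,3): turn R to N, flip to black, move to (3,3). |black|=8
Step 11: on BLACK (3,3): turn L to W, flip to white, move to (3,2). |black|=7
Step 12: on WHITE (3,2): turn R to N, flip to black, move to (2,2). |black|=8
Step 13: on WHITE (2,2): turn R to E, flip to black, move to (2,3). |black|=9
Step 14: on WHITE (2,3): turn R to S, flip to black, move to (3,3). |black|=10
Step 15: on WHITE (3,3): turn R to W, flip to black, move to (3,2). |black|=11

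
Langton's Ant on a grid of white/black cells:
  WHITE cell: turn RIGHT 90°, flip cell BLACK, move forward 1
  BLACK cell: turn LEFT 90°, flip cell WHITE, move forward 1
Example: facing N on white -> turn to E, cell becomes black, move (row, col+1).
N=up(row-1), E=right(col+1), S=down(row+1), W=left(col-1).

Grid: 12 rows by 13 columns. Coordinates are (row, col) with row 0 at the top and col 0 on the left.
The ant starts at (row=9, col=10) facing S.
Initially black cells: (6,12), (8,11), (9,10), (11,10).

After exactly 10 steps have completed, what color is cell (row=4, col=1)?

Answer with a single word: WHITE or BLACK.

Step 1: on BLACK (9,10): turn L to E, flip to white, move to (9,11). |black|=3
Step 2: on WHITE (9,11): turn R to S, flip to black, move to (10,11). |black|=4
Step 3: on WHITE (10,11): turn R to W, flip to black, move to (10,10). |black|=5
Step 4: on WHITE (10,10): turn R to N, flip to black, move to (9,10). |black|=6
Step 5: on WHITE (9,10): turn R to E, flip to black, move to (9,11). |black|=7
Step 6: on BLACK (9,11): turn L to N, flip to white, move to (8,11). |black|=6
Step 7: on BLACK (8,11): turn L to W, flip to white, move to (8,10). |black|=5
Step 8: on WHITE (8,10): turn R to N, flip to black, move to (7,10). |black|=6
Step 9: on WHITE (7,10): turn R to E, flip to black, move to (7,11). |black|=7
Step 10: on WHITE (7,11): turn R to S, flip to black, move to (8,11). |black|=8

Answer: WHITE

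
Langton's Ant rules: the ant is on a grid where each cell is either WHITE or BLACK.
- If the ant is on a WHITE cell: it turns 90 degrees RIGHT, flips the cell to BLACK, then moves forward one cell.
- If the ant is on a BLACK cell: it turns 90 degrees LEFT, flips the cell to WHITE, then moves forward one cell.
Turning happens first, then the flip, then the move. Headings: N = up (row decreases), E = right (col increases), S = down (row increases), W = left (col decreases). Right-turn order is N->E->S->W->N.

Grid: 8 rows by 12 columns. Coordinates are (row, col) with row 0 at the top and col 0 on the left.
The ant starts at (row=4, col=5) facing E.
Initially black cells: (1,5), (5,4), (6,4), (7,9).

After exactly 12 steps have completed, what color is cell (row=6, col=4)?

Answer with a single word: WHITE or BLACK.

Answer: BLACK

Derivation:
Step 1: on WHITE (4,5): turn R to S, flip to black, move to (5,5). |black|=5
Step 2: on WHITE (5,5): turn R to W, flip to black, move to (5,4). |black|=6
Step 3: on BLACK (5,4): turn L to S, flip to white, move to (6,4). |black|=5
Step 4: on BLACK (6,4): turn L to E, flip to white, move to (6,5). |black|=4
Step 5: on WHITE (6,5): turn R to S, flip to black, move to (7,5). |black|=5
Step 6: on WHITE (7,5): turn R to W, flip to black, move to (7,4). |black|=6
Step 7: on WHITE (7,4): turn R to N, flip to black, move to (6,4). |black|=7
Step 8: on WHITE (6,4): turn R to E, flip to black, move to (6,5). |black|=8
Step 9: on BLACK (6,5): turn L to N, flip to white, move to (5,5). |black|=7
Step 10: on BLACK (5,5): turn L to W, flip to white, move to (5,4). |black|=6
Step 11: on WHITE (5,4): turn R to N, flip to black, move to (4,4). |black|=7
Step 12: on WHITE (4,4): turn R to E, flip to black, move to (4,5). |black|=8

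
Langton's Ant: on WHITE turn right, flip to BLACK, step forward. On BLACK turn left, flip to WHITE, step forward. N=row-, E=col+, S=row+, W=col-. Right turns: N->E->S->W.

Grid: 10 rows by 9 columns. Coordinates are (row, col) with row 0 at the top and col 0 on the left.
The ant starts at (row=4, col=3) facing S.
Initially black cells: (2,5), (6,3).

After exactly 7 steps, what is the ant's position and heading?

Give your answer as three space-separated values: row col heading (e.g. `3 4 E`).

Step 1: on WHITE (4,3): turn R to W, flip to black, move to (4,2). |black|=3
Step 2: on WHITE (4,2): turn R to N, flip to black, move to (3,2). |black|=4
Step 3: on WHITE (3,2): turn R to E, flip to black, move to (3,3). |black|=5
Step 4: on WHITE (3,3): turn R to S, flip to black, move to (4,3). |black|=6
Step 5: on BLACK (4,3): turn L to E, flip to white, move to (4,4). |black|=5
Step 6: on WHITE (4,4): turn R to S, flip to black, move to (5,4). |black|=6
Step 7: on WHITE (5,4): turn R to W, flip to black, move to (5,3). |black|=7

Answer: 5 3 W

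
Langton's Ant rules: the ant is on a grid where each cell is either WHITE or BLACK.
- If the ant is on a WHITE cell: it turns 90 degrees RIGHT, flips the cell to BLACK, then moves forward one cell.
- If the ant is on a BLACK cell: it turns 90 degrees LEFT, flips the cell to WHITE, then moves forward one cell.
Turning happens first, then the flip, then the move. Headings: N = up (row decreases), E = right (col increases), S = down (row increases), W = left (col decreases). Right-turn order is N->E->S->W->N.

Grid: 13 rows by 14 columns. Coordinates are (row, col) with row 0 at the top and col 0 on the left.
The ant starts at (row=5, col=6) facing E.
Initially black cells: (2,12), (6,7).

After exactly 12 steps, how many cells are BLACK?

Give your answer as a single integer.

Answer: 10

Derivation:
Step 1: on WHITE (5,6): turn R to S, flip to black, move to (6,6). |black|=3
Step 2: on WHITE (6,6): turn R to W, flip to black, move to (6,5). |black|=4
Step 3: on WHITE (6,5): turn R to N, flip to black, move to (5,5). |black|=5
Step 4: on WHITE (5,5): turn R to E, flip to black, move to (5,6). |black|=6
Step 5: on BLACK (5,6): turn L to N, flip to white, move to (4,6). |black|=5
Step 6: on WHITE (4,6): turn R to E, flip to black, move to (4,7). |black|=6
Step 7: on WHITE (4,7): turn R to S, flip to black, move to (5,7). |black|=7
Step 8: on WHITE (5,7): turn R to W, flip to black, move to (5,6). |black|=8
Step 9: on WHITE (5,6): turn R to N, flip to black, move to (4,6). |black|=9
Step 10: on BLACK (4,6): turn L to W, flip to white, move to (4,5). |black|=8
Step 11: on WHITE (4,5): turn R to N, flip to black, move to (3,5). |black|=9
Step 12: on WHITE (3,5): turn R to E, flip to black, move to (3,6). |black|=10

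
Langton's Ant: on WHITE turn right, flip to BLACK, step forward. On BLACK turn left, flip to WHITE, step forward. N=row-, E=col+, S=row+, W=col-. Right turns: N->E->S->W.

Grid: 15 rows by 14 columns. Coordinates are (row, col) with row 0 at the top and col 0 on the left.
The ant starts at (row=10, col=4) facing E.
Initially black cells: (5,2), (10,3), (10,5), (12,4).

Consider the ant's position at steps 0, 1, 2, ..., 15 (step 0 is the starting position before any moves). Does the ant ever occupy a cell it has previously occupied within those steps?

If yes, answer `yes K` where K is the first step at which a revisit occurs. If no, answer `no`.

Step 1: on WHITE (10,4): turn R to S, flip to black, move to (11,4). |black|=5 — new cell
Step 2: on WHITE (11,4): turn R to W, flip to black, move to (11,3). |black|=6 — new cell
Step 3: on WHITE (11,3): turn R to N, flip to black, move to (10,3). |black|=7 — new cell
Step 4: on BLACK (10,3): turn L to W, flip to white, move to (10,2). |black|=6 — new cell
Step 5: on WHITE (10,2): turn R to N, flip to black, move to (9,2). |black|=7 — new cell
Step 6: on WHITE (9,2): turn R to E, flip to black, move to (9,3). |black|=8 — new cell
Step 7: on WHITE (9,3): turn R to S, flip to black, move to (10,3). |black|=9 — REVISIT

Answer: yes 7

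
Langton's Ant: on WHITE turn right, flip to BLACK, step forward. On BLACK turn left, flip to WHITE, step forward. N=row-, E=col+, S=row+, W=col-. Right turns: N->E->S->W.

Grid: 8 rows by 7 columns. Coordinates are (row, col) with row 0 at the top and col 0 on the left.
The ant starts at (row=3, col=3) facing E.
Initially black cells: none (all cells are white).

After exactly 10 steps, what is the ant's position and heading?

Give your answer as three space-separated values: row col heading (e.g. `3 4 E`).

Step 1: on WHITE (3,3): turn R to S, flip to black, move to (4,3). |black|=1
Step 2: on WHITE (4,3): turn R to W, flip to black, move to (4,2). |black|=2
Step 3: on WHITE (4,2): turn R to N, flip to black, move to (3,2). |black|=3
Step 4: on WHITE (3,2): turn R to E, flip to black, move to (3,3). |black|=4
Step 5: on BLACK (3,3): turn L to N, flip to white, move to (2,3). |black|=3
Step 6: on WHITE (2,3): turn R to E, flip to black, move to (2,4). |black|=4
Step 7: on WHITE (2,4): turn R to S, flip to black, move to (3,4). |black|=5
Step 8: on WHITE (3,4): turn R to W, flip to black, move to (3,3). |black|=6
Step 9: on WHITE (3,3): turn R to N, flip to black, move to (2,3). |black|=7
Step 10: on BLACK (2,3): turn L to W, flip to white, move to (2,2). |black|=6

Answer: 2 2 W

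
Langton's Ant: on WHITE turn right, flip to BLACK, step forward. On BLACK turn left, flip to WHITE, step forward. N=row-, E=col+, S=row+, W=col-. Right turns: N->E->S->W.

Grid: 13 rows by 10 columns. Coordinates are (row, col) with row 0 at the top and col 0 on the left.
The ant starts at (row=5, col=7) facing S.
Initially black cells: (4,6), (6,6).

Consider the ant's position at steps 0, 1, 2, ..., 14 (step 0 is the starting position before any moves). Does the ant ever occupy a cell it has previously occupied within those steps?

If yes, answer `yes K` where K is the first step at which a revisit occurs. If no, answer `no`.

Answer: yes 6

Derivation:
Step 1: on WHITE (5,7): turn R to W, flip to black, move to (5,6). |black|=3 — new cell
Step 2: on WHITE (5,6): turn R to N, flip to black, move to (4,6). |black|=4 — new cell
Step 3: on BLACK (4,6): turn L to W, flip to white, move to (4,5). |black|=3 — new cell
Step 4: on WHITE (4,5): turn R to N, flip to black, move to (3,5). |black|=4 — new cell
Step 5: on WHITE (3,5): turn R to E, flip to black, move to (3,6). |black|=5 — new cell
Step 6: on WHITE (3,6): turn R to S, flip to black, move to (4,6). |black|=6 — REVISIT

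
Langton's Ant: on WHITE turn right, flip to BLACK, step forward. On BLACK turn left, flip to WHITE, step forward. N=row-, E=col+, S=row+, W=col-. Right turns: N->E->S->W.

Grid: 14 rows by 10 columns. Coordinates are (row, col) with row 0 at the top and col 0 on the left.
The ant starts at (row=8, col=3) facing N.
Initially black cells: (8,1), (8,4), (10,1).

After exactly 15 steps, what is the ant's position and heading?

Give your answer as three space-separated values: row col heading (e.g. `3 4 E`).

Answer: 7 3 W

Derivation:
Step 1: on WHITE (8,3): turn R to E, flip to black, move to (8,4). |black|=4
Step 2: on BLACK (8,4): turn L to N, flip to white, move to (7,4). |black|=3
Step 3: on WHITE (7,4): turn R to E, flip to black, move to (7,5). |black|=4
Step 4: on WHITE (7,5): turn R to S, flip to black, move to (8,5). |black|=5
Step 5: on WHITE (8,5): turn R to W, flip to black, move to (8,4). |black|=6
Step 6: on WHITE (8,4): turn R to N, flip to black, move to (7,4). |black|=7
Step 7: on BLACK (7,4): turn L to W, flip to white, move to (7,3). |black|=6
Step 8: on WHITE (7,3): turn R to N, flip to black, move to (6,3). |black|=7
Step 9: on WHITE (6,3): turn R to E, flip to black, move to (6,4). |black|=8
Step 10: on WHITE (6,4): turn R to S, flip to black, move to (7,4). |black|=9
Step 11: on WHITE (7,4): turn R to W, flip to black, move to (7,3). |black|=10
Step 12: on BLACK (7,3): turn L to S, flip to white, move to (8,3). |black|=9
Step 13: on BLACK (8,3): turn L to E, flip to white, move to (8,4). |black|=8
Step 14: on BLACK (8,4): turn L to N, flip to white, move to (7,4). |black|=7
Step 15: on BLACK (7,4): turn L to W, flip to white, move to (7,3). |black|=6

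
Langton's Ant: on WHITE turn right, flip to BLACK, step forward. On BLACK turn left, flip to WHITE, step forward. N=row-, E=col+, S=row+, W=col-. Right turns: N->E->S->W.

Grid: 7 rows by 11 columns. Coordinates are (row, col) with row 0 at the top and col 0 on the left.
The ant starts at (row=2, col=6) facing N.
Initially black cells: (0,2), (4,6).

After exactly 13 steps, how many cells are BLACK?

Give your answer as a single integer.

Step 1: on WHITE (2,6): turn R to E, flip to black, move to (2,7). |black|=3
Step 2: on WHITE (2,7): turn R to S, flip to black, move to (3,7). |black|=4
Step 3: on WHITE (3,7): turn R to W, flip to black, move to (3,6). |black|=5
Step 4: on WHITE (3,6): turn R to N, flip to black, move to (2,6). |black|=6
Step 5: on BLACK (2,6): turn L to W, flip to white, move to (2,5). |black|=5
Step 6: on WHITE (2,5): turn R to N, flip to black, move to (1,5). |black|=6
Step 7: on WHITE (1,5): turn R to E, flip to black, move to (1,6). |black|=7
Step 8: on WHITE (1,6): turn R to S, flip to black, move to (2,6). |black|=8
Step 9: on WHITE (2,6): turn R to W, flip to black, move to (2,5). |black|=9
Step 10: on BLACK (2,5): turn L to S, flip to white, move to (3,5). |black|=8
Step 11: on WHITE (3,5): turn R to W, flip to black, move to (3,4). |black|=9
Step 12: on WHITE (3,4): turn R to N, flip to black, move to (2,4). |black|=10
Step 13: on WHITE (2,4): turn R to E, flip to black, move to (2,5). |black|=11

Answer: 11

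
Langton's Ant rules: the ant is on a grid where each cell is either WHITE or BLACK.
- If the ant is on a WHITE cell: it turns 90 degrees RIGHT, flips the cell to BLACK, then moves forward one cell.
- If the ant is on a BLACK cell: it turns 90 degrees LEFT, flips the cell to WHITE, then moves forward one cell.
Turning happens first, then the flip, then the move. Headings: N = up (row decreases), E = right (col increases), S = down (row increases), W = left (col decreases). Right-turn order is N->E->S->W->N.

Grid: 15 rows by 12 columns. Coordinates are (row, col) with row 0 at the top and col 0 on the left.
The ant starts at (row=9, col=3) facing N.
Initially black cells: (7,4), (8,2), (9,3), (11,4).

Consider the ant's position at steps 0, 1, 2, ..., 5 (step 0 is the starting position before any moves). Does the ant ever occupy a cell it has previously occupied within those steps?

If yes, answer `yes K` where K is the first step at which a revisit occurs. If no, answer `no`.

Step 1: on BLACK (9,3): turn L to W, flip to white, move to (9,2). |black|=3 — new cell
Step 2: on WHITE (9,2): turn R to N, flip to black, move to (8,2). |black|=4 — new cell
Step 3: on BLACK (8,2): turn L to W, flip to white, move to (8,1). |black|=3 — new cell
Step 4: on WHITE (8,1): turn R to N, flip to black, move to (7,1). |black|=4 — new cell
Step 5: on WHITE (7,1): turn R to E, flip to black, move to (7,2). |black|=5 — new cell
No revisit within 5 steps.

Answer: no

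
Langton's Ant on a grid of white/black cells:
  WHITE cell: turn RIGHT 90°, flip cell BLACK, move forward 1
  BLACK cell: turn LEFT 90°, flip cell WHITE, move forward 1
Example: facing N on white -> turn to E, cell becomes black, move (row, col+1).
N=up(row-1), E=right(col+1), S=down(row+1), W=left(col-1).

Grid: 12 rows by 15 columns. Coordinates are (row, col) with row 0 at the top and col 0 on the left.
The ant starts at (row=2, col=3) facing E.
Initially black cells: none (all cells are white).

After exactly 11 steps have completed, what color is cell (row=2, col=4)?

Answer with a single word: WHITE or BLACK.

Step 1: on WHITE (2,3): turn R to S, flip to black, move to (3,3). |black|=1
Step 2: on WHITE (3,3): turn R to W, flip to black, move to (3,2). |black|=2
Step 3: on WHITE (3,2): turn R to N, flip to black, move to (2,2). |black|=3
Step 4: on WHITE (2,2): turn R to E, flip to black, move to (2,3). |black|=4
Step 5: on BLACK (2,3): turn L to N, flip to white, move to (1,3). |black|=3
Step 6: on WHITE (1,3): turn R to E, flip to black, move to (1,4). |black|=4
Step 7: on WHITE (1,4): turn R to S, flip to black, move to (2,4). |black|=5
Step 8: on WHITE (2,4): turn R to W, flip to black, move to (2,3). |black|=6
Step 9: on WHITE (2,3): turn R to N, flip to black, move to (1,3). |black|=7
Step 10: on BLACK (1,3): turn L to W, flip to white, move to (1,2). |black|=6
Step 11: on WHITE (1,2): turn R to N, flip to black, move to (0,2). |black|=7

Answer: BLACK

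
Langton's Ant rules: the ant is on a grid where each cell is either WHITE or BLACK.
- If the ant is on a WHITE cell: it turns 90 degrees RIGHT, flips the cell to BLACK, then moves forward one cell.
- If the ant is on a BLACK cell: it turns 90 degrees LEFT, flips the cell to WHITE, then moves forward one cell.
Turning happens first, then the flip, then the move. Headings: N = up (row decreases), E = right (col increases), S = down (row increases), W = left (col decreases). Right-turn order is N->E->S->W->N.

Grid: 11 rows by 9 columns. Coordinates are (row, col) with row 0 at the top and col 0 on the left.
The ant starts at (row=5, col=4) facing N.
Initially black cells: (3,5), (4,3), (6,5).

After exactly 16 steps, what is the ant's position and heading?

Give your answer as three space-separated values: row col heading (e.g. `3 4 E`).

Step 1: on WHITE (5,4): turn R to E, flip to black, move to (5,5). |black|=4
Step 2: on WHITE (5,5): turn R to S, flip to black, move to (6,5). |black|=5
Step 3: on BLACK (6,5): turn L to E, flip to white, move to (6,6). |black|=4
Step 4: on WHITE (6,6): turn R to S, flip to black, move to (7,6). |black|=5
Step 5: on WHITE (7,6): turn R to W, flip to black, move to (7,5). |black|=6
Step 6: on WHITE (7,5): turn R to N, flip to black, move to (6,5). |black|=7
Step 7: on WHITE (6,5): turn R to E, flip to black, move to (6,6). |black|=8
Step 8: on BLACK (6,6): turn L to N, flip to white, move to (5,6). |black|=7
Step 9: on WHITE (5,6): turn R to E, flip to black, move to (5,7). |black|=8
Step 10: on WHITE (5,7): turn R to S, flip to black, move to (6,7). |black|=9
Step 11: on WHITE (6,7): turn R to W, flip to black, move to (6,6). |black|=10
Step 12: on WHITE (6,6): turn R to N, flip to black, move to (5,6). |black|=11
Step 13: on BLACK (5,6): turn L to W, flip to white, move to (5,5). |black|=10
Step 14: on BLACK (5,5): turn L to S, flip to white, move to (6,5). |black|=9
Step 15: on BLACK (6,5): turn L to E, flip to white, move to (6,6). |black|=8
Step 16: on BLACK (6,6): turn L to N, flip to white, move to (5,6). |black|=7

Answer: 5 6 N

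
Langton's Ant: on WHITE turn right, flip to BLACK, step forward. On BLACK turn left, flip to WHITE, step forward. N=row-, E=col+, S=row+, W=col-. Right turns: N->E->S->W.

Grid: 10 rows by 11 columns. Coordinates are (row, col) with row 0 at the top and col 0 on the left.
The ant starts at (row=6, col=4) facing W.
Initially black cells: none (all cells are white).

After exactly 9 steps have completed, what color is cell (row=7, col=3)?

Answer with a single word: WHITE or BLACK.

Answer: BLACK

Derivation:
Step 1: on WHITE (6,4): turn R to N, flip to black, move to (5,4). |black|=1
Step 2: on WHITE (5,4): turn R to E, flip to black, move to (5,5). |black|=2
Step 3: on WHITE (5,5): turn R to S, flip to black, move to (6,5). |black|=3
Step 4: on WHITE (6,5): turn R to W, flip to black, move to (6,4). |black|=4
Step 5: on BLACK (6,4): turn L to S, flip to white, move to (7,4). |black|=3
Step 6: on WHITE (7,4): turn R to W, flip to black, move to (7,3). |black|=4
Step 7: on WHITE (7,3): turn R to N, flip to black, move to (6,3). |black|=5
Step 8: on WHITE (6,3): turn R to E, flip to black, move to (6,4). |black|=6
Step 9: on WHITE (6,4): turn R to S, flip to black, move to (7,4). |black|=7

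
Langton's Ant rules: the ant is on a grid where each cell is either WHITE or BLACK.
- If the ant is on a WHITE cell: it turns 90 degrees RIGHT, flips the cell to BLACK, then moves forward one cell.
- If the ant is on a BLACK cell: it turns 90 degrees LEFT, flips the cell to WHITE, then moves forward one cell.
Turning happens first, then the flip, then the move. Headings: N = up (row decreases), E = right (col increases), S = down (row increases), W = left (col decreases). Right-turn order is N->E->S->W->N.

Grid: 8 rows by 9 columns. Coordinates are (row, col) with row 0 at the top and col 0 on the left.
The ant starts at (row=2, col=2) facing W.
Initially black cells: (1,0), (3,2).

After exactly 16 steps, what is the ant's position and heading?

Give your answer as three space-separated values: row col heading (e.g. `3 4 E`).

Step 1: on WHITE (2,2): turn R to N, flip to black, move to (1,2). |black|=3
Step 2: on WHITE (1,2): turn R to E, flip to black, move to (1,3). |black|=4
Step 3: on WHITE (1,3): turn R to S, flip to black, move to (2,3). |black|=5
Step 4: on WHITE (2,3): turn R to W, flip to black, move to (2,2). |black|=6
Step 5: on BLACK (2,2): turn L to S, flip to white, move to (3,2). |black|=5
Step 6: on BLACK (3,2): turn L to E, flip to white, move to (3,3). |black|=4
Step 7: on WHITE (3,3): turn R to S, flip to black, move to (4,3). |black|=5
Step 8: on WHITE (4,3): turn R to W, flip to black, move to (4,2). |black|=6
Step 9: on WHITE (4,2): turn R to N, flip to black, move to (3,2). |black|=7
Step 10: on WHITE (3,2): turn R to E, flip to black, move to (3,3). |black|=8
Step 11: on BLACK (3,3): turn L to N, flip to white, move to (2,3). |black|=7
Step 12: on BLACK (2,3): turn L to W, flip to white, move to (2,2). |black|=6
Step 13: on WHITE (2,2): turn R to N, flip to black, move to (1,2). |black|=7
Step 14: on BLACK (1,2): turn L to W, flip to white, move to (1,1). |black|=6
Step 15: on WHITE (1,1): turn R to N, flip to black, move to (0,1). |black|=7
Step 16: on WHITE (0,1): turn R to E, flip to black, move to (0,2). |black|=8

Answer: 0 2 E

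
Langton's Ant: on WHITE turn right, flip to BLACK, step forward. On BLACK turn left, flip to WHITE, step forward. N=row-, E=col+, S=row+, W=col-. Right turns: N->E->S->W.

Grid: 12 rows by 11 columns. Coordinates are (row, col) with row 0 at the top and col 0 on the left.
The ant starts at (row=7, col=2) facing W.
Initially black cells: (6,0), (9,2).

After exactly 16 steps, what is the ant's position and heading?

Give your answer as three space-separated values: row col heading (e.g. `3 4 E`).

Answer: 9 2 E

Derivation:
Step 1: on WHITE (7,2): turn R to N, flip to black, move to (6,2). |black|=3
Step 2: on WHITE (6,2): turn R to E, flip to black, move to (6,3). |black|=4
Step 3: on WHITE (6,3): turn R to S, flip to black, move to (7,3). |black|=5
Step 4: on WHITE (7,3): turn R to W, flip to black, move to (7,2). |black|=6
Step 5: on BLACK (7,2): turn L to S, flip to white, move to (8,2). |black|=5
Step 6: on WHITE (8,2): turn R to W, flip to black, move to (8,1). |black|=6
Step 7: on WHITE (8,1): turn R to N, flip to black, move to (7,1). |black|=7
Step 8: on WHITE (7,1): turn R to E, flip to black, move to (7,2). |black|=8
Step 9: on WHITE (7,2): turn R to S, flip to black, move to (8,2). |black|=9
Step 10: on BLACK (8,2): turn L to E, flip to white, move to (8,3). |black|=8
Step 11: on WHITE (8,3): turn R to S, flip to black, move to (9,3). |black|=9
Step 12: on WHITE (9,3): turn R to W, flip to black, move to (9,2). |black|=10
Step 13: on BLACK (9,2): turn L to S, flip to white, move to (10,2). |black|=9
Step 14: on WHITE (10,2): turn R to W, flip to black, move to (10,1). |black|=10
Step 15: on WHITE (10,1): turn R to N, flip to black, move to (9,1). |black|=11
Step 16: on WHITE (9,1): turn R to E, flip to black, move to (9,2). |black|=12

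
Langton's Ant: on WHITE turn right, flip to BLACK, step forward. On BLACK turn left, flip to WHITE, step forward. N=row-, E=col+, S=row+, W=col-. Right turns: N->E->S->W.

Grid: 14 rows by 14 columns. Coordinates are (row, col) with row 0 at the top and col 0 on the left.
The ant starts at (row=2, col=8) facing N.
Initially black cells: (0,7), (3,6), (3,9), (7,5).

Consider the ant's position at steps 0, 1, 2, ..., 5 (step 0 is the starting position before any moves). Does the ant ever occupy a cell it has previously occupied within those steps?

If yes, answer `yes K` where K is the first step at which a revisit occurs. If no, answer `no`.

Step 1: on WHITE (2,8): turn R to E, flip to black, move to (2,9). |black|=5 — new cell
Step 2: on WHITE (2,9): turn R to S, flip to black, move to (3,9). |black|=6 — new cell
Step 3: on BLACK (3,9): turn L to E, flip to white, move to (3,10). |black|=5 — new cell
Step 4: on WHITE (3,10): turn R to S, flip to black, move to (4,10). |black|=6 — new cell
Step 5: on WHITE (4,10): turn R to W, flip to black, move to (4,9). |black|=7 — new cell
No revisit within 5 steps.

Answer: no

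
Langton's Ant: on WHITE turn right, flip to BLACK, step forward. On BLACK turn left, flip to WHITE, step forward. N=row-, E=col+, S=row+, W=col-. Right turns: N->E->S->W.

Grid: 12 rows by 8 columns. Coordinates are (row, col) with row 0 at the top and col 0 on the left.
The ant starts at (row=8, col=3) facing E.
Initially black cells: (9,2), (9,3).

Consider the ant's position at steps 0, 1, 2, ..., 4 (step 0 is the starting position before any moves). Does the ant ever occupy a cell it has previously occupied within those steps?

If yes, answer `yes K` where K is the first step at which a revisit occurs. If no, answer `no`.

Answer: no

Derivation:
Step 1: on WHITE (8,3): turn R to S, flip to black, move to (9,3). |black|=3 — new cell
Step 2: on BLACK (9,3): turn L to E, flip to white, move to (9,4). |black|=2 — new cell
Step 3: on WHITE (9,4): turn R to S, flip to black, move to (10,4). |black|=3 — new cell
Step 4: on WHITE (10,4): turn R to W, flip to black, move to (10,3). |black|=4 — new cell
No revisit within 4 steps.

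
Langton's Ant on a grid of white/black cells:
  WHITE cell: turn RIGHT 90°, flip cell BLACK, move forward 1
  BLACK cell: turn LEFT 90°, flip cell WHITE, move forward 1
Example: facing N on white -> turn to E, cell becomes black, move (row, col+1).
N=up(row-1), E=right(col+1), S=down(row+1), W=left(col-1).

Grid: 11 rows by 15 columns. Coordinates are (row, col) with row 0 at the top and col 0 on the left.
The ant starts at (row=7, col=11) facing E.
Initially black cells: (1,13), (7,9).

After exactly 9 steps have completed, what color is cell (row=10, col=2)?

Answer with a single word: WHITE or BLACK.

Answer: WHITE

Derivation:
Step 1: on WHITE (7,11): turn R to S, flip to black, move to (8,11). |black|=3
Step 2: on WHITE (8,11): turn R to W, flip to black, move to (8,10). |black|=4
Step 3: on WHITE (8,10): turn R to N, flip to black, move to (7,10). |black|=5
Step 4: on WHITE (7,10): turn R to E, flip to black, move to (7,11). |black|=6
Step 5: on BLACK (7,11): turn L to N, flip to white, move to (6,11). |black|=5
Step 6: on WHITE (6,11): turn R to E, flip to black, move to (6,12). |black|=6
Step 7: on WHITE (6,12): turn R to S, flip to black, move to (7,12). |black|=7
Step 8: on WHITE (7,12): turn R to W, flip to black, move to (7,11). |black|=8
Step 9: on WHITE (7,11): turn R to N, flip to black, move to (6,11). |black|=9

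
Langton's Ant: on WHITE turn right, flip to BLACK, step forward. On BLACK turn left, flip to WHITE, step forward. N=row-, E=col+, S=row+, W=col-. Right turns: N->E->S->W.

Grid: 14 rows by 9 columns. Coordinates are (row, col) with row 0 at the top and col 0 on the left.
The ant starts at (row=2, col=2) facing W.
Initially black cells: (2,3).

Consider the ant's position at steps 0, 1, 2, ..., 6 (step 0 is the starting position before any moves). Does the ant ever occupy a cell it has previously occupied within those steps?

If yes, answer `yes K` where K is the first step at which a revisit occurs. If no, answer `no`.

Step 1: on WHITE (2,2): turn R to N, flip to black, move to (1,2). |black|=2 — new cell
Step 2: on WHITE (1,2): turn R to E, flip to black, move to (1,3). |black|=3 — new cell
Step 3: on WHITE (1,3): turn R to S, flip to black, move to (2,3). |black|=4 — new cell
Step 4: on BLACK (2,3): turn L to E, flip to white, move to (2,4). |black|=3 — new cell
Step 5: on WHITE (2,4): turn R to S, flip to black, move to (3,4). |black|=4 — new cell
Step 6: on WHITE (3,4): turn R to W, flip to black, move to (3,3). |black|=5 — new cell
No revisit within 6 steps.

Answer: no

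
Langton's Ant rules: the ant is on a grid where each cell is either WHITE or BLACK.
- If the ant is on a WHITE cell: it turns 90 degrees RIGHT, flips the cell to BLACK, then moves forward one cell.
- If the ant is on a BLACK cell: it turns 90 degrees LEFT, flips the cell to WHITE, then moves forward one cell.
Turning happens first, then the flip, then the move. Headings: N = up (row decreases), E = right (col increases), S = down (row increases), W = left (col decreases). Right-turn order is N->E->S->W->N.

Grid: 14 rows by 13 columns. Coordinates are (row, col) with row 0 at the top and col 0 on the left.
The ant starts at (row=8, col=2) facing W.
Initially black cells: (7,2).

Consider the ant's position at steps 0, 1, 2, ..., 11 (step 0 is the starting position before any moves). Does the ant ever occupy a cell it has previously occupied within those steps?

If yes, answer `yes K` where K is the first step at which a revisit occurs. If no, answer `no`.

Answer: yes 5

Derivation:
Step 1: on WHITE (8,2): turn R to N, flip to black, move to (7,2). |black|=2 — new cell
Step 2: on BLACK (7,2): turn L to W, flip to white, move to (7,1). |black|=1 — new cell
Step 3: on WHITE (7,1): turn R to N, flip to black, move to (6,1). |black|=2 — new cell
Step 4: on WHITE (6,1): turn R to E, flip to black, move to (6,2). |black|=3 — new cell
Step 5: on WHITE (6,2): turn R to S, flip to black, move to (7,2). |black|=4 — REVISIT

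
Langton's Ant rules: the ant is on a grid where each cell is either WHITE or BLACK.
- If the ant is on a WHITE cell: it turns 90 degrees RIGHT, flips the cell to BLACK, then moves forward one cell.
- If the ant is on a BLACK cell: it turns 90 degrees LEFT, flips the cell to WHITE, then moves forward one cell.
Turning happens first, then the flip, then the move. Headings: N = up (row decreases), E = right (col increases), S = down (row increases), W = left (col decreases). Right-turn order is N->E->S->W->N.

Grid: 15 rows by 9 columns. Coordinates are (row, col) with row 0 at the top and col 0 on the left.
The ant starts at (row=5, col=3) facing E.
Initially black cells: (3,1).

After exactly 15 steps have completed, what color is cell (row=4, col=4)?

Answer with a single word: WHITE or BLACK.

Answer: BLACK

Derivation:
Step 1: on WHITE (5,3): turn R to S, flip to black, move to (6,3). |black|=2
Step 2: on WHITE (6,3): turn R to W, flip to black, move to (6,2). |black|=3
Step 3: on WHITE (6,2): turn R to N, flip to black, move to (5,2). |black|=4
Step 4: on WHITE (5,2): turn R to E, flip to black, move to (5,3). |black|=5
Step 5: on BLACK (5,3): turn L to N, flip to white, move to (4,3). |black|=4
Step 6: on WHITE (4,3): turn R to E, flip to black, move to (4,4). |black|=5
Step 7: on WHITE (4,4): turn R to S, flip to black, move to (5,4). |black|=6
Step 8: on WHITE (5,4): turn R to W, flip to black, move to (5,3). |black|=7
Step 9: on WHITE (5,3): turn R to N, flip to black, move to (4,3). |black|=8
Step 10: on BLACK (4,3): turn L to W, flip to white, move to (4,2). |black|=7
Step 11: on WHITE (4,2): turn R to N, flip to black, move to (3,2). |black|=8
Step 12: on WHITE (3,2): turn R to E, flip to black, move to (3,3). |black|=9
Step 13: on WHITE (3,3): turn R to S, flip to black, move to (4,3). |black|=10
Step 14: on WHITE (4,3): turn R to W, flip to black, move to (4,2). |black|=11
Step 15: on BLACK (4,2): turn L to S, flip to white, move to (5,2). |black|=10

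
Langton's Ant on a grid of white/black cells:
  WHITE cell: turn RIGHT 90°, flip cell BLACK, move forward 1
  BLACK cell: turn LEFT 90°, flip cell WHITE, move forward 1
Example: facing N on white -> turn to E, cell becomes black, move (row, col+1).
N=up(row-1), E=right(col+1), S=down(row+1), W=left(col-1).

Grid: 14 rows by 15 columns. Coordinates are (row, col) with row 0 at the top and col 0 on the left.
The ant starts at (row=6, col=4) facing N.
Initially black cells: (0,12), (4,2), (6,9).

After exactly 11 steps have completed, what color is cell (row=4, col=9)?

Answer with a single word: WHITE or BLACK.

Answer: WHITE

Derivation:
Step 1: on WHITE (6,4): turn R to E, flip to black, move to (6,5). |black|=4
Step 2: on WHITE (6,5): turn R to S, flip to black, move to (7,5). |black|=5
Step 3: on WHITE (7,5): turn R to W, flip to black, move to (7,4). |black|=6
Step 4: on WHITE (7,4): turn R to N, flip to black, move to (6,4). |black|=7
Step 5: on BLACK (6,4): turn L to W, flip to white, move to (6,3). |black|=6
Step 6: on WHITE (6,3): turn R to N, flip to black, move to (5,3). |black|=7
Step 7: on WHITE (5,3): turn R to E, flip to black, move to (5,4). |black|=8
Step 8: on WHITE (5,4): turn R to S, flip to black, move to (6,4). |black|=9
Step 9: on WHITE (6,4): turn R to W, flip to black, move to (6,3). |black|=10
Step 10: on BLACK (6,3): turn L to S, flip to white, move to (7,3). |black|=9
Step 11: on WHITE (7,3): turn R to W, flip to black, move to (7,2). |black|=10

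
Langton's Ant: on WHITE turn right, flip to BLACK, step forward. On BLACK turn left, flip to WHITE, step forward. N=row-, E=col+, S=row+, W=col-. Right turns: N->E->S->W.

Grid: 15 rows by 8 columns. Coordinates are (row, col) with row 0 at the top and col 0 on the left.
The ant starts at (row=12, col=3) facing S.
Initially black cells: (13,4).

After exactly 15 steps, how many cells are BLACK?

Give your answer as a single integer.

Answer: 10

Derivation:
Step 1: on WHITE (12,3): turn R to W, flip to black, move to (12,2). |black|=2
Step 2: on WHITE (12,2): turn R to N, flip to black, move to (11,2). |black|=3
Step 3: on WHITE (11,2): turn R to E, flip to black, move to (11,3). |black|=4
Step 4: on WHITE (11,3): turn R to S, flip to black, move to (12,3). |black|=5
Step 5: on BLACK (12,3): turn L to E, flip to white, move to (12,4). |black|=4
Step 6: on WHITE (12,4): turn R to S, flip to black, move to (13,4). |black|=5
Step 7: on BLACK (13,4): turn L to E, flip to white, move to (13,5). |black|=4
Step 8: on WHITE (13,5): turn R to S, flip to black, move to (14,5). |black|=5
Step 9: on WHITE (14,5): turn R to W, flip to black, move to (14,4). |black|=6
Step 10: on WHITE (14,4): turn R to N, flip to black, move to (13,4). |black|=7
Step 11: on WHITE (13,4): turn R to E, flip to black, move to (13,5). |black|=8
Step 12: on BLACK (13,5): turn L to N, flip to white, move to (12,5). |black|=7
Step 13: on WHITE (12,5): turn R to E, flip to black, move to (12,6). |black|=8
Step 14: on WHITE (12,6): turn R to S, flip to black, move to (13,6). |black|=9
Step 15: on WHITE (13,6): turn R to W, flip to black, move to (13,5). |black|=10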